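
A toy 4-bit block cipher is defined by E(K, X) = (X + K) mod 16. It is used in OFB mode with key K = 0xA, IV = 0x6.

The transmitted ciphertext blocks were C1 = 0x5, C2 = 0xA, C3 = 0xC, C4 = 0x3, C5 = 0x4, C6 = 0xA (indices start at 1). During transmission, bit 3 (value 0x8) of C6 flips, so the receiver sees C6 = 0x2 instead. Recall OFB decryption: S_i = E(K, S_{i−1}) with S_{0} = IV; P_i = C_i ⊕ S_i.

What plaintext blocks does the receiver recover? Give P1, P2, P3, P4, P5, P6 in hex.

P1 = 0x5, P2 = 0x0, P3 = 0x8, P4 = 0xD, P5 = 0xC, P6 = 0x0

Only C6 changed, to 0x2. In OFB, a change in C_i flips the same bit in P_i only; the keystream is unaffected. Decrypting the received ciphertext:
P1: S = E(K, 0x6) = 0x0; 0x5 ⊕ 0x0 = 0x5.
P2: S = E(K, 0x0) = 0xA; 0xA ⊕ 0xA = 0x0.
P3: S = E(K, 0xA) = 0x4; 0xC ⊕ 0x4 = 0x8.
P4: S = E(K, 0x4) = 0xE; 0x3 ⊕ 0xE = 0xD.
P5: S = E(K, 0xE) = 0x8; 0x4 ⊕ 0x8 = 0xC.
P6: S = E(K, 0x8) = 0x2; 0x2 ⊕ 0x2 = 0x0.
Blocks that differ from the original plaintext: P6.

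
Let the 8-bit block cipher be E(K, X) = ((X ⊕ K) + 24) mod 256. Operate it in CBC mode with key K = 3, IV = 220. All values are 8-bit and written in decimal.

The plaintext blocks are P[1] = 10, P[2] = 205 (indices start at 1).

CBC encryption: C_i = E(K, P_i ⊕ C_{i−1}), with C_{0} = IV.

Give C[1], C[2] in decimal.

C[1] = 237, C[2] = 59

C[1]: P[1] ⊕ 220 = 214; E(K, 214) = 237.
C[2]: P[2] ⊕ 237 = 32; E(K, 32) = 59.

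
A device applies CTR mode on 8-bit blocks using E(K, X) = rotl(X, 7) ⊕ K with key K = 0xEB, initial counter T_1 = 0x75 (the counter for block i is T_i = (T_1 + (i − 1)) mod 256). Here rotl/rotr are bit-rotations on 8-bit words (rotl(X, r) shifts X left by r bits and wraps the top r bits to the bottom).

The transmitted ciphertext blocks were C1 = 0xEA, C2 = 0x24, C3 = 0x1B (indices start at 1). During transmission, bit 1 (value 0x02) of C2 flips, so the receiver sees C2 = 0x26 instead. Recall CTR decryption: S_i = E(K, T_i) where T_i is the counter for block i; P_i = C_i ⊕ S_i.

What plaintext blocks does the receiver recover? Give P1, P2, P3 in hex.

P1 = 0xBB, P2 = 0xF6, P3 = 0x4B

Only C2 changed, to 0x26. In CTR, a change in C_i flips the same bit in P_i only; the keystream is unaffected. Decrypting the received ciphertext:
P1: T = 0x75, S = E(K, T) = 0x51; 0xEA ⊕ 0x51 = 0xBB.
P2: T = 0x76, S = E(K, T) = 0xD0; 0x26 ⊕ 0xD0 = 0xF6.
P3: T = 0x77, S = E(K, T) = 0x50; 0x1B ⊕ 0x50 = 0x4B.
Blocks that differ from the original plaintext: P2.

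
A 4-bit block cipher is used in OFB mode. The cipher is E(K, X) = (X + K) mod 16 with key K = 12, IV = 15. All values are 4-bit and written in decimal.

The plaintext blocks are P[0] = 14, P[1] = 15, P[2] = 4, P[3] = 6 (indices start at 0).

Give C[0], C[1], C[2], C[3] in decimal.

OFB encryption: S_i = E(K, S_{i−1}) with S_{−1} = IV; C_i = P_i ⊕ S_i.
C[0]: S = E(K, 15) = 11; 14 ⊕ 11 = 5.
C[1]: S = E(K, 11) = 7; 15 ⊕ 7 = 8.
C[2]: S = E(K, 7) = 3; 4 ⊕ 3 = 7.
C[3]: S = E(K, 3) = 15; 6 ⊕ 15 = 9.

C[0] = 5, C[1] = 8, C[2] = 7, C[3] = 9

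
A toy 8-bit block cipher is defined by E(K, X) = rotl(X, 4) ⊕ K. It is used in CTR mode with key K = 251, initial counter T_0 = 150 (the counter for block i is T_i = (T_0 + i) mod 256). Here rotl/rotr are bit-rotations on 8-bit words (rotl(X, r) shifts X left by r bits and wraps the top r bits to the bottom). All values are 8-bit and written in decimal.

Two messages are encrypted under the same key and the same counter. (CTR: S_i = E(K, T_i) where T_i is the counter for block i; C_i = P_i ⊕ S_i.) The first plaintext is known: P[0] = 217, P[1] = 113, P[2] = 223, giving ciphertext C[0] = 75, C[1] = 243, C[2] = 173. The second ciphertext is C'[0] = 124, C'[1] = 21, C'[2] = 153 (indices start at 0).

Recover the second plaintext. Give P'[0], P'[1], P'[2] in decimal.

P'[0] = 238, P'[1] = 151, P'[2] = 235

In CTR with a reused counter, both messages share the same keystream S_i, so C_i ⊕ C'_i = P_i ⊕ P'_i and thus P'_i = P_i ⊕ C_i ⊕ C'_i.
P'[0]: 217 ⊕ 75 ⊕ 124 = 238.
P'[1]: 113 ⊕ 243 ⊕ 21 = 151.
P'[2]: 223 ⊕ 173 ⊕ 153 = 235.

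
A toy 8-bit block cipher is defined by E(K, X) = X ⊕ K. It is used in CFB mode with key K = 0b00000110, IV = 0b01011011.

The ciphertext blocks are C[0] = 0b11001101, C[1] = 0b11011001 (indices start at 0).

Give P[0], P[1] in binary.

CFB decryption: P_i = C_i ⊕ E(K, C_{i−1}), with C_{−1} = IV.
P[0]: E(K, 0b01011011) = 0b01011101; 0b11001101 ⊕ 0b01011101 = 0b10010000.
P[1]: E(K, 0b11001101) = 0b11001011; 0b11011001 ⊕ 0b11001011 = 0b00010010.

P[0] = 0b10010000, P[1] = 0b00010010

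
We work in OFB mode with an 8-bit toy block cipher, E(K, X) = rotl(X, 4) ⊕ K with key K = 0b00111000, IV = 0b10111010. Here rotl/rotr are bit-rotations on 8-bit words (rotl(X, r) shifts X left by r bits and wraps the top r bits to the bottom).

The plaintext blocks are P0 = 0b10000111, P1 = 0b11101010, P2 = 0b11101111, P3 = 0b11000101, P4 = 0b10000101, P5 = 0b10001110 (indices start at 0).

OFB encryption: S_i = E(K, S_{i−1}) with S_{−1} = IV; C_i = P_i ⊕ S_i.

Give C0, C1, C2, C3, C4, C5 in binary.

C0: S = E(K, 0b10111010) = 0b10010011; 0b10000111 ⊕ 0b10010011 = 0b00010100.
C1: S = E(K, 0b10010011) = 0b00000001; 0b11101010 ⊕ 0b00000001 = 0b11101011.
C2: S = E(K, 0b00000001) = 0b00101000; 0b11101111 ⊕ 0b00101000 = 0b11000111.
C3: S = E(K, 0b00101000) = 0b10111010; 0b11000101 ⊕ 0b10111010 = 0b01111111.
C4: S = E(K, 0b10111010) = 0b10010011; 0b10000101 ⊕ 0b10010011 = 0b00010110.
C5: S = E(K, 0b10010011) = 0b00000001; 0b10001110 ⊕ 0b00000001 = 0b10001111.

C0 = 0b00010100, C1 = 0b11101011, C2 = 0b11000111, C3 = 0b01111111, C4 = 0b00010110, C5 = 0b10001111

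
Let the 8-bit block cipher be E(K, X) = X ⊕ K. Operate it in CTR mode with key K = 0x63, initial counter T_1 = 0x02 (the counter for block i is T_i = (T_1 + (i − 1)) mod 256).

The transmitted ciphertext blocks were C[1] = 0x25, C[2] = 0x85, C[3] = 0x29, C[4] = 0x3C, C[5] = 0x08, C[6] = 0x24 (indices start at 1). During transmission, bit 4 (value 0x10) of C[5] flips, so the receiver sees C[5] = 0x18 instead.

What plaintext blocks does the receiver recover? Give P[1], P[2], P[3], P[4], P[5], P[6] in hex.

CTR decryption: S_i = E(K, T_i) where T_i is the counter for block i; P_i = C_i ⊕ S_i.
Only C[5] changed, to 0x18. In CTR, a change in C_i flips the same bit in P_i only; the keystream is unaffected. Decrypting the received ciphertext:
P[1]: T = 0x02, S = E(K, T) = 0x61; 0x25 ⊕ 0x61 = 0x44.
P[2]: T = 0x03, S = E(K, T) = 0x60; 0x85 ⊕ 0x60 = 0xE5.
P[3]: T = 0x04, S = E(K, T) = 0x67; 0x29 ⊕ 0x67 = 0x4E.
P[4]: T = 0x05, S = E(K, T) = 0x66; 0x3C ⊕ 0x66 = 0x5A.
P[5]: T = 0x06, S = E(K, T) = 0x65; 0x18 ⊕ 0x65 = 0x7D.
P[6]: T = 0x07, S = E(K, T) = 0x64; 0x24 ⊕ 0x64 = 0x40.
Blocks that differ from the original plaintext: P[5].

P[1] = 0x44, P[2] = 0xE5, P[3] = 0x4E, P[4] = 0x5A, P[5] = 0x7D, P[6] = 0x40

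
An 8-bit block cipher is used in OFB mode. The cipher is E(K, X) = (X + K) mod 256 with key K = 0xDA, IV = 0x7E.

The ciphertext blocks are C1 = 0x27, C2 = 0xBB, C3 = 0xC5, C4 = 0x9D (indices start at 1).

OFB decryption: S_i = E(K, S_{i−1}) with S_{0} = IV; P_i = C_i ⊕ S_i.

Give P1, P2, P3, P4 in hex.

P1: S = E(K, 0x7E) = 0x58; 0x27 ⊕ 0x58 = 0x7F.
P2: S = E(K, 0x58) = 0x32; 0xBB ⊕ 0x32 = 0x89.
P3: S = E(K, 0x32) = 0x0C; 0xC5 ⊕ 0x0C = 0xC9.
P4: S = E(K, 0x0C) = 0xE6; 0x9D ⊕ 0xE6 = 0x7B.

P1 = 0x7F, P2 = 0x89, P3 = 0xC9, P4 = 0x7B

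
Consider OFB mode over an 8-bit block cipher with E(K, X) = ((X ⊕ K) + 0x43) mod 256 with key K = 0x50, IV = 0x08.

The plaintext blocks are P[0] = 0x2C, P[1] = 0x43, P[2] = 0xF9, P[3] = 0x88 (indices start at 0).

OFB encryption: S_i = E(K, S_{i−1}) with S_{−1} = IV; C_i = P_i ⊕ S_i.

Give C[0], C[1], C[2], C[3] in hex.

C[0]: S = E(K, 0x08) = 0x9B; 0x2C ⊕ 0x9B = 0xB7.
C[1]: S = E(K, 0x9B) = 0x0E; 0x43 ⊕ 0x0E = 0x4D.
C[2]: S = E(K, 0x0E) = 0xA1; 0xF9 ⊕ 0xA1 = 0x58.
C[3]: S = E(K, 0xA1) = 0x34; 0x88 ⊕ 0x34 = 0xBC.

C[0] = 0xB7, C[1] = 0x4D, C[2] = 0x58, C[3] = 0xBC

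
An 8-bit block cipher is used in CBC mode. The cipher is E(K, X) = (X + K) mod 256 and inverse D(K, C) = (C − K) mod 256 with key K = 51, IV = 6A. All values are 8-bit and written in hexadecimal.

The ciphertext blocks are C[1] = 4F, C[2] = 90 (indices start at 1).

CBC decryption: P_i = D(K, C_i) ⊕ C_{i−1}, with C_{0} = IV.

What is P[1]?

P[1] = 94

P[1]: D(K, 4F) = FE; FE ⊕ 6A = 94.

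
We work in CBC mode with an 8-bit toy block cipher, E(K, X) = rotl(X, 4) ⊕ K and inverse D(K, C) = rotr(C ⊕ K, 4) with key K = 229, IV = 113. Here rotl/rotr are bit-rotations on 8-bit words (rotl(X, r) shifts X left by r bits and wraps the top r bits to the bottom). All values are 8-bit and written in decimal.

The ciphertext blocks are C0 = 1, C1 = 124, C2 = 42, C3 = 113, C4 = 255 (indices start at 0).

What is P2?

CBC decryption: P_i = D(K, C_i) ⊕ C_{i−1}, with C_{−1} = IV.
P2: D(K, 42) = 252; 252 ⊕ 124 = 128.

P2 = 128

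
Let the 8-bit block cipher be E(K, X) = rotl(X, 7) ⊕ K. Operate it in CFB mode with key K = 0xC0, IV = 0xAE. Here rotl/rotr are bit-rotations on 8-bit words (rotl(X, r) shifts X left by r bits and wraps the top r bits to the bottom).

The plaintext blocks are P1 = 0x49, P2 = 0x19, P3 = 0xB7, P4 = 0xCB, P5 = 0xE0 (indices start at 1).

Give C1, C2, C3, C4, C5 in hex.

C1 = 0xDE, C2 = 0xB6, C3 = 0x2C, C4 = 0x1D, C5 = 0xAE

CFB encryption: C_i = P_i ⊕ E(K, C_{i−1}), with C_{0} = IV.
C1: E(K, 0xAE) = 0x97; 0x49 ⊕ 0x97 = 0xDE.
C2: E(K, 0xDE) = 0xAF; 0x19 ⊕ 0xAF = 0xB6.
C3: E(K, 0xB6) = 0x9B; 0xB7 ⊕ 0x9B = 0x2C.
C4: E(K, 0x2C) = 0xD6; 0xCB ⊕ 0xD6 = 0x1D.
C5: E(K, 0x1D) = 0x4E; 0xE0 ⊕ 0x4E = 0xAE.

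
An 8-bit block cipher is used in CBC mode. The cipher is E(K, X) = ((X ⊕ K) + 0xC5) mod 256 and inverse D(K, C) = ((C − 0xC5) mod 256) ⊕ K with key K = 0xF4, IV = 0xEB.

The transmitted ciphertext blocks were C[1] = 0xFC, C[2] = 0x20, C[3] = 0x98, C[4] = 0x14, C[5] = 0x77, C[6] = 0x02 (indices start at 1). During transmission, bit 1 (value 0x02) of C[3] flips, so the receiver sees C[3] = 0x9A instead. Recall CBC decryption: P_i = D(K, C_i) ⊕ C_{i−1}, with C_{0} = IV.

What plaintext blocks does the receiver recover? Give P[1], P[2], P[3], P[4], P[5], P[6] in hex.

Only C[3] changed, to 0x9A. In CBC, a change in C_i garbles P_i and flips the same bit in P_{i+1}. Decrypting the received ciphertext:
P[1]: D(K, 0xFC) = 0xC3; 0xC3 ⊕ 0xEB = 0x28.
P[2]: D(K, 0x20) = 0xAF; 0xAF ⊕ 0xFC = 0x53.
P[3]: D(K, 0x9A) = 0x21; 0x21 ⊕ 0x20 = 0x01.
P[4]: D(K, 0x14) = 0xBB; 0xBB ⊕ 0x9A = 0x21.
P[5]: D(K, 0x77) = 0x46; 0x46 ⊕ 0x14 = 0x52.
P[6]: D(K, 0x02) = 0xC9; 0xC9 ⊕ 0x77 = 0xBE.
Blocks that differ from the original plaintext: P[3], P[4].

P[1] = 0x28, P[2] = 0x53, P[3] = 0x01, P[4] = 0x21, P[5] = 0x52, P[6] = 0xBE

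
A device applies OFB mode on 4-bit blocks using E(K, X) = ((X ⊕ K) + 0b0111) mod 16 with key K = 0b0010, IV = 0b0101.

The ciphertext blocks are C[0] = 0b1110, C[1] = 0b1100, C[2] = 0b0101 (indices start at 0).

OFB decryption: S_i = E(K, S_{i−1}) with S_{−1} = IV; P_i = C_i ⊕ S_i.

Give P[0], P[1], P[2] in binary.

P[0] = 0b0000, P[1] = 0b1111, P[2] = 0b1101

P[0]: S = E(K, 0b0101) = 0b1110; 0b1110 ⊕ 0b1110 = 0b0000.
P[1]: S = E(K, 0b1110) = 0b0011; 0b1100 ⊕ 0b0011 = 0b1111.
P[2]: S = E(K, 0b0011) = 0b1000; 0b0101 ⊕ 0b1000 = 0b1101.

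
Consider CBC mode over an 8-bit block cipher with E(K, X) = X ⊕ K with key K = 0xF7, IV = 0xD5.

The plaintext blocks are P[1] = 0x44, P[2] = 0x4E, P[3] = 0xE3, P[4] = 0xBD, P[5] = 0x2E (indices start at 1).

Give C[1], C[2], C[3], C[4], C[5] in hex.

C[1] = 0x66, C[2] = 0xDF, C[3] = 0xCB, C[4] = 0x81, C[5] = 0x58

CBC encryption: C_i = E(K, P_i ⊕ C_{i−1}), with C_{0} = IV.
C[1]: P[1] ⊕ 0xD5 = 0x91; E(K, 0x91) = 0x66.
C[2]: P[2] ⊕ 0x66 = 0x28; E(K, 0x28) = 0xDF.
C[3]: P[3] ⊕ 0xDF = 0x3C; E(K, 0x3C) = 0xCB.
C[4]: P[4] ⊕ 0xCB = 0x76; E(K, 0x76) = 0x81.
C[5]: P[5] ⊕ 0x81 = 0xAF; E(K, 0xAF) = 0x58.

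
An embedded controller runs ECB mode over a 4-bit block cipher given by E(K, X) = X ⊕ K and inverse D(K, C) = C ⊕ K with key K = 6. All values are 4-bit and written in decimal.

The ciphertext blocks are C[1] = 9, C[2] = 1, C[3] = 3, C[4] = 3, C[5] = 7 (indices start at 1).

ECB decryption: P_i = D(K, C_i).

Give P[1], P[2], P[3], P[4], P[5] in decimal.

P[1] = 15, P[2] = 7, P[3] = 5, P[4] = 5, P[5] = 1

P[1]: D(K, 9) = 15.
P[2]: D(K, 1) = 7.
P[3]: D(K, 3) = 5.
P[4]: D(K, 3) = 5.
P[5]: D(K, 7) = 1.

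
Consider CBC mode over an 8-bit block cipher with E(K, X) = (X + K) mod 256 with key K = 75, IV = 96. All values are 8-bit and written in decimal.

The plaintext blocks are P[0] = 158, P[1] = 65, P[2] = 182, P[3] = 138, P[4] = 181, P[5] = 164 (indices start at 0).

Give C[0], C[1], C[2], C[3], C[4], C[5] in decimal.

CBC encryption: C_i = E(K, P_i ⊕ C_{i−1}), with C_{−1} = IV.
C[0]: P[0] ⊕ 96 = 254; E(K, 254) = 73.
C[1]: P[1] ⊕ 73 = 8; E(K, 8) = 83.
C[2]: P[2] ⊕ 83 = 229; E(K, 229) = 48.
C[3]: P[3] ⊕ 48 = 186; E(K, 186) = 5.
C[4]: P[4] ⊕ 5 = 176; E(K, 176) = 251.
C[5]: P[5] ⊕ 251 = 95; E(K, 95) = 170.

C[0] = 73, C[1] = 83, C[2] = 48, C[3] = 5, C[4] = 251, C[5] = 170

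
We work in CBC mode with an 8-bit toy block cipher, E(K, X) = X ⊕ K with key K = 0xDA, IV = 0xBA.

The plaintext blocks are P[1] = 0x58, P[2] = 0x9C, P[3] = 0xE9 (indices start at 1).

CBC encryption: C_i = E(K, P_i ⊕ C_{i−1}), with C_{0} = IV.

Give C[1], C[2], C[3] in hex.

C[1]: P[1] ⊕ 0xBA = 0xE2; E(K, 0xE2) = 0x38.
C[2]: P[2] ⊕ 0x38 = 0xA4; E(K, 0xA4) = 0x7E.
C[3]: P[3] ⊕ 0x7E = 0x97; E(K, 0x97) = 0x4D.

C[1] = 0x38, C[2] = 0x7E, C[3] = 0x4D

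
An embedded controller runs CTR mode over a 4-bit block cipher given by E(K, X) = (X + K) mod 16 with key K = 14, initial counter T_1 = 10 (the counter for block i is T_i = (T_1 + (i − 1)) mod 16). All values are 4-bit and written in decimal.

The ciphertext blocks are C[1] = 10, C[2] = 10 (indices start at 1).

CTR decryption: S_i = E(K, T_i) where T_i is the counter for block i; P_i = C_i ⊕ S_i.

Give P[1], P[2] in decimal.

P[1]: T = 10, S = E(K, T) = 8; 10 ⊕ 8 = 2.
P[2]: T = 11, S = E(K, T) = 9; 10 ⊕ 9 = 3.

P[1] = 2, P[2] = 3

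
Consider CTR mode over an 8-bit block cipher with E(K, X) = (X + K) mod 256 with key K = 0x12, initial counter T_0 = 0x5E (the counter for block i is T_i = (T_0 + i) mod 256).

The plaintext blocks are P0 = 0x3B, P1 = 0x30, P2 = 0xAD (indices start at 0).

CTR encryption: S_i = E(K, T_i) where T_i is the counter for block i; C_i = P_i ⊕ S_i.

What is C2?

C2 = 0xDF

C0: T = 0x5E, S = E(K, T) = 0x70; 0x3B ⊕ 0x70 = 0x4B.
C1: T = 0x5F, S = E(K, T) = 0x71; 0x30 ⊕ 0x71 = 0x41.
C2: T = 0x60, S = E(K, T) = 0x72; 0xAD ⊕ 0x72 = 0xDF.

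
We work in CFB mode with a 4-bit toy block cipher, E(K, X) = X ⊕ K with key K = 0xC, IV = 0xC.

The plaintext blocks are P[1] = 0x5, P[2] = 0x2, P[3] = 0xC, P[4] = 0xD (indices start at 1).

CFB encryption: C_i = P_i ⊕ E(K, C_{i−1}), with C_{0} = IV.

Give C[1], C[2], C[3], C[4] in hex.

C[1]: E(K, 0xC) = 0x0; 0x5 ⊕ 0x0 = 0x5.
C[2]: E(K, 0x5) = 0x9; 0x2 ⊕ 0x9 = 0xB.
C[3]: E(K, 0xB) = 0x7; 0xC ⊕ 0x7 = 0xB.
C[4]: E(K, 0xB) = 0x7; 0xD ⊕ 0x7 = 0xA.

C[1] = 0x5, C[2] = 0xB, C[3] = 0xB, C[4] = 0xA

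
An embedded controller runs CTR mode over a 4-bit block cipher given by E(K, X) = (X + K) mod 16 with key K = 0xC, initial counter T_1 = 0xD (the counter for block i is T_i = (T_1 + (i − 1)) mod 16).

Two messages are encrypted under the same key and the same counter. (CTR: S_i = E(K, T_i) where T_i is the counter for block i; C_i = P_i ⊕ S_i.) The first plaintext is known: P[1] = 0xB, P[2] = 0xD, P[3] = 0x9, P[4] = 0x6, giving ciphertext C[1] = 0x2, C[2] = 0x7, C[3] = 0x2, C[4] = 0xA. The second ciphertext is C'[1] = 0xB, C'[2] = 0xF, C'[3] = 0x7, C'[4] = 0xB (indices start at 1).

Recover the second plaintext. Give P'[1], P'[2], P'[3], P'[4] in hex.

In CTR with a reused counter, both messages share the same keystream S_i, so C_i ⊕ C'_i = P_i ⊕ P'_i and thus P'_i = P_i ⊕ C_i ⊕ C'_i.
P'[1]: 0xB ⊕ 0x2 ⊕ 0xB = 0x2.
P'[2]: 0xD ⊕ 0x7 ⊕ 0xF = 0x5.
P'[3]: 0x9 ⊕ 0x2 ⊕ 0x7 = 0xC.
P'[4]: 0x6 ⊕ 0xA ⊕ 0xB = 0x7.

P'[1] = 0x2, P'[2] = 0x5, P'[3] = 0xC, P'[4] = 0x7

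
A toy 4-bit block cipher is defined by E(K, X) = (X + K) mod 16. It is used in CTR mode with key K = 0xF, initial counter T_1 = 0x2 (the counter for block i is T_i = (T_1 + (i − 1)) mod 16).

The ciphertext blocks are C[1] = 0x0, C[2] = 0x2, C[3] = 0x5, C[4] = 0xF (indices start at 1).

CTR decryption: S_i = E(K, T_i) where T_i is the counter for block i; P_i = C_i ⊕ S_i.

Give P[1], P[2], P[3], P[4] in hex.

P[1]: T = 0x2, S = E(K, T) = 0x1; 0x0 ⊕ 0x1 = 0x1.
P[2]: T = 0x3, S = E(K, T) = 0x2; 0x2 ⊕ 0x2 = 0x0.
P[3]: T = 0x4, S = E(K, T) = 0x3; 0x5 ⊕ 0x3 = 0x6.
P[4]: T = 0x5, S = E(K, T) = 0x4; 0xF ⊕ 0x4 = 0xB.

P[1] = 0x1, P[2] = 0x0, P[3] = 0x6, P[4] = 0xB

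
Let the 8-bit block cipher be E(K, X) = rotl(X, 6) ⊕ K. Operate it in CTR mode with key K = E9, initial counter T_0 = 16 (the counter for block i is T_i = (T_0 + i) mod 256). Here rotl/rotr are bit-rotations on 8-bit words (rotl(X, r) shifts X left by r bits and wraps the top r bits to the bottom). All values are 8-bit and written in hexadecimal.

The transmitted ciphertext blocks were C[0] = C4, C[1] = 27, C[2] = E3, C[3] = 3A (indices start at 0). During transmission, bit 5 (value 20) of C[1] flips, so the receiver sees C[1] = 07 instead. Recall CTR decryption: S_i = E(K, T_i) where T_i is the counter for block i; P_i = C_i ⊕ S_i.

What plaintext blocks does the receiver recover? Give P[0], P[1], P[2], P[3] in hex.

P[0] = A8, P[1] = 2B, P[2] = 0C, P[3] = 95

Only C[1] changed, to 07. In CTR, a change in C_i flips the same bit in P_i only; the keystream is unaffected. Decrypting the received ciphertext:
P[0]: T = 16, S = E(K, T) = 6C; C4 ⊕ 6C = A8.
P[1]: T = 17, S = E(K, T) = 2C; 07 ⊕ 2C = 2B.
P[2]: T = 18, S = E(K, T) = EF; E3 ⊕ EF = 0C.
P[3]: T = 19, S = E(K, T) = AF; 3A ⊕ AF = 95.
Blocks that differ from the original plaintext: P[1].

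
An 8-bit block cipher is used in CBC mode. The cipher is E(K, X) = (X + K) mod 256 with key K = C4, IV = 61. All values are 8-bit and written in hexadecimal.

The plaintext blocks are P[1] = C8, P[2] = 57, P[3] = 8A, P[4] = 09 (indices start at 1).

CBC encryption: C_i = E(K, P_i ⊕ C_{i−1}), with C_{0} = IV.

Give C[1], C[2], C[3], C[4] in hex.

C[1]: P[1] ⊕ 61 = A9; E(K, A9) = 6D.
C[2]: P[2] ⊕ 6D = 3A; E(K, 3A) = FE.
C[3]: P[3] ⊕ FE = 74; E(K, 74) = 38.
C[4]: P[4] ⊕ 38 = 31; E(K, 31) = F5.

C[1] = 6D, C[2] = FE, C[3] = 38, C[4] = F5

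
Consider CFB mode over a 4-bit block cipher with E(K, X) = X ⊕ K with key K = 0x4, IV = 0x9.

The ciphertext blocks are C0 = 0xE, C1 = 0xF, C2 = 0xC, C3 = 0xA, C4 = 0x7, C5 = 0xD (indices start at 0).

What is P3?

P3 = 0x2

CFB decryption: P_i = C_i ⊕ E(K, C_{i−1}), with C_{−1} = IV.
P3: E(K, 0xC) = 0x8; 0xA ⊕ 0x8 = 0x2.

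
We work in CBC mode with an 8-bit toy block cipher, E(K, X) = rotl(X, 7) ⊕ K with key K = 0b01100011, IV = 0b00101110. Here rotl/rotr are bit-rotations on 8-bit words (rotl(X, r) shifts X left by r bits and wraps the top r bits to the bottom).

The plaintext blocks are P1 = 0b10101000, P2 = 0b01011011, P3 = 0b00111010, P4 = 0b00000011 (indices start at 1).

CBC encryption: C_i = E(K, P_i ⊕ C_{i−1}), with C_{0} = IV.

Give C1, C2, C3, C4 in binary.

C1 = 0b00100000, C2 = 0b11011110, C3 = 0b00010001, C4 = 0b01101010

C1: P1 ⊕ 0b00101110 = 0b10000110; E(K, 0b10000110) = 0b00100000.
C2: P2 ⊕ 0b00100000 = 0b01111011; E(K, 0b01111011) = 0b11011110.
C3: P3 ⊕ 0b11011110 = 0b11100100; E(K, 0b11100100) = 0b00010001.
C4: P4 ⊕ 0b00010001 = 0b00010010; E(K, 0b00010010) = 0b01101010.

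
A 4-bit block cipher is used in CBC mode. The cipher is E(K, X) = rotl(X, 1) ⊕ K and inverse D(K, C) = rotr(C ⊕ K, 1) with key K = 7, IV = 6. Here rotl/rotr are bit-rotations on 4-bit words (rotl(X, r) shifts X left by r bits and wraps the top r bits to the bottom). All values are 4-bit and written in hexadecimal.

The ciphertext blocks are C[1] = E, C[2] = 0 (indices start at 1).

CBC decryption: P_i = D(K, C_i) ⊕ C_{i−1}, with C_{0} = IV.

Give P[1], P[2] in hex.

P[1] = A, P[2] = 5

P[1]: D(K, E) = C; C ⊕ 6 = A.
P[2]: D(K, 0) = B; B ⊕ E = 5.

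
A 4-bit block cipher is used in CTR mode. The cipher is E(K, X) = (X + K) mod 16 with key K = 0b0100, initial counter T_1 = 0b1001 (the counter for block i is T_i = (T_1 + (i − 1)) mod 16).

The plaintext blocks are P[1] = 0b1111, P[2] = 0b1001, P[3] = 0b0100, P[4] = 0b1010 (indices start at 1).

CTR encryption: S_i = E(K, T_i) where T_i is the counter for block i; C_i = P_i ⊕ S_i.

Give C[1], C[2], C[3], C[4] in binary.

C[1]: T = 0b1001, S = E(K, T) = 0b1101; 0b1111 ⊕ 0b1101 = 0b0010.
C[2]: T = 0b1010, S = E(K, T) = 0b1110; 0b1001 ⊕ 0b1110 = 0b0111.
C[3]: T = 0b1011, S = E(K, T) = 0b1111; 0b0100 ⊕ 0b1111 = 0b1011.
C[4]: T = 0b1100, S = E(K, T) = 0b0000; 0b1010 ⊕ 0b0000 = 0b1010.

C[1] = 0b0010, C[2] = 0b0111, C[3] = 0b1011, C[4] = 0b1010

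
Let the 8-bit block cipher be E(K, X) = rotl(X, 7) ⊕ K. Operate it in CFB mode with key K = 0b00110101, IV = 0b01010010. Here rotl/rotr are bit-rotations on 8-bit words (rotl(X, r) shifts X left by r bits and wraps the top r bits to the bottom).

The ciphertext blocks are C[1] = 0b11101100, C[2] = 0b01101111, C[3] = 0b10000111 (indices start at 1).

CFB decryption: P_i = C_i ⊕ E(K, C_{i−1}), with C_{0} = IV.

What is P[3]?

P[3]: E(K, 0b01101111) = 0b10000010; 0b10000111 ⊕ 0b10000010 = 0b00000101.

P[3] = 0b00000101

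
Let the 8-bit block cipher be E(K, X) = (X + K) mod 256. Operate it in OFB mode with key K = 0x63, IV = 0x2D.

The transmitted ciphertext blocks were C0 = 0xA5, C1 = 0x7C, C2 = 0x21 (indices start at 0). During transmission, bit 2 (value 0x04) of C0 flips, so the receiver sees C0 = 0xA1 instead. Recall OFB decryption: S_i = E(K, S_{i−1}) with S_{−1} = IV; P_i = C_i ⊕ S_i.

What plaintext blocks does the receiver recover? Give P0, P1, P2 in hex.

P0 = 0x31, P1 = 0x8F, P2 = 0x77

Only C0 changed, to 0xA1. In OFB, a change in C_i flips the same bit in P_i only; the keystream is unaffected. Decrypting the received ciphertext:
P0: S = E(K, 0x2D) = 0x90; 0xA1 ⊕ 0x90 = 0x31.
P1: S = E(K, 0x90) = 0xF3; 0x7C ⊕ 0xF3 = 0x8F.
P2: S = E(K, 0xF3) = 0x56; 0x21 ⊕ 0x56 = 0x77.
Blocks that differ from the original plaintext: P0.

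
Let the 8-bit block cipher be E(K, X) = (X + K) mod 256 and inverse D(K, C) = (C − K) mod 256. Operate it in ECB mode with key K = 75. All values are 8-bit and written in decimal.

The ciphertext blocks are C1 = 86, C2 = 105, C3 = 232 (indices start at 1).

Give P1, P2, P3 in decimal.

ECB decryption: P_i = D(K, C_i).
P1: D(K, 86) = 11.
P2: D(K, 105) = 30.
P3: D(K, 232) = 157.

P1 = 11, P2 = 30, P3 = 157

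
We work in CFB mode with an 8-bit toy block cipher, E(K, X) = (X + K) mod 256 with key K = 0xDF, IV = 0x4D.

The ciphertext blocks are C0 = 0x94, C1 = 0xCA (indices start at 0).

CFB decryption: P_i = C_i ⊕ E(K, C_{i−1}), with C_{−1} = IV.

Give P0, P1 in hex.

P0 = 0xB8, P1 = 0xB9

P0: E(K, 0x4D) = 0x2C; 0x94 ⊕ 0x2C = 0xB8.
P1: E(K, 0x94) = 0x73; 0xCA ⊕ 0x73 = 0xB9.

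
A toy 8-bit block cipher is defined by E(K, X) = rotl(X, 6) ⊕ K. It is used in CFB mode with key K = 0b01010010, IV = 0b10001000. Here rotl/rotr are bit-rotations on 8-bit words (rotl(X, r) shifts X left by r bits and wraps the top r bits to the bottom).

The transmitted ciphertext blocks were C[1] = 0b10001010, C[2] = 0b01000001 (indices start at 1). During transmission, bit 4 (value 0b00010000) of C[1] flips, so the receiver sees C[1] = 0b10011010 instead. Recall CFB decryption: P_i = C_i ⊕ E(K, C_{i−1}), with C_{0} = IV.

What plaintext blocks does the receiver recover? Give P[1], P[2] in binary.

P[1] = 0b11101010, P[2] = 0b10110101

Only C[1] changed, to 0b10011010. In CFB, a change in C_i flips the same bit in P_i and garbles P_{i+1}. Decrypting the received ciphertext:
P[1]: E(K, 0b10001000) = 0b01110000; 0b10011010 ⊕ 0b01110000 = 0b11101010.
P[2]: E(K, 0b10011010) = 0b11110100; 0b01000001 ⊕ 0b11110100 = 0b10110101.
Blocks that differ from the original plaintext: P[1], P[2].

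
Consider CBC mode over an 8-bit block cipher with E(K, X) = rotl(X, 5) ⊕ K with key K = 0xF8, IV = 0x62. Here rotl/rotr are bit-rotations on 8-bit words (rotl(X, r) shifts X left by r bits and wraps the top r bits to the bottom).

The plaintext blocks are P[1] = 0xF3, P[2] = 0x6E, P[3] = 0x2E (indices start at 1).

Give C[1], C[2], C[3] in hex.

CBC encryption: C_i = E(K, P_i ⊕ C_{i−1}), with C_{0} = IV.
C[1]: P[1] ⊕ 0x62 = 0x91; E(K, 0x91) = 0xCA.
C[2]: P[2] ⊕ 0xCA = 0xA4; E(K, 0xA4) = 0x6C.
C[3]: P[3] ⊕ 0x6C = 0x42; E(K, 0x42) = 0xB0.

C[1] = 0xCA, C[2] = 0x6C, C[3] = 0xB0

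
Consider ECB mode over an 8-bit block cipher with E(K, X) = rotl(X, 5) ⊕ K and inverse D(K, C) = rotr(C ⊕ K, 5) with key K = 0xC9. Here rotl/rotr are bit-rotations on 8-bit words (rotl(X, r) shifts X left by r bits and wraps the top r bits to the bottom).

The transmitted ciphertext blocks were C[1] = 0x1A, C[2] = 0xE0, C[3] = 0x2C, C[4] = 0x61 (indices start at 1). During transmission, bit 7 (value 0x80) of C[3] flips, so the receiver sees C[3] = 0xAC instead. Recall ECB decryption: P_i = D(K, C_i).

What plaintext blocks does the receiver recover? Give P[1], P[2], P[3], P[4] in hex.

P[1] = 0x9E, P[2] = 0x49, P[3] = 0x2B, P[4] = 0x45

Only C[3] changed, to 0xAC. In ECB, a change in C_i affects only P_i. Decrypting the received ciphertext:
P[1]: D(K, 0x1A) = 0x9E.
P[2]: D(K, 0xE0) = 0x49.
P[3]: D(K, 0xAC) = 0x2B.
P[4]: D(K, 0x61) = 0x45.
Blocks that differ from the original plaintext: P[3].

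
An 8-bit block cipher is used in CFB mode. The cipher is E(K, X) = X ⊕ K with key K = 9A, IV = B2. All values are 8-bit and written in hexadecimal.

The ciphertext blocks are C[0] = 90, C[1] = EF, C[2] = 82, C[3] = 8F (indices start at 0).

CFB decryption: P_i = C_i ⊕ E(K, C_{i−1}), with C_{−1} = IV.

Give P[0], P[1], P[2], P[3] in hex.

P[0]: E(K, B2) = 28; 90 ⊕ 28 = B8.
P[1]: E(K, 90) = 0A; EF ⊕ 0A = E5.
P[2]: E(K, EF) = 75; 82 ⊕ 75 = F7.
P[3]: E(K, 82) = 18; 8F ⊕ 18 = 97.

P[0] = B8, P[1] = E5, P[2] = F7, P[3] = 97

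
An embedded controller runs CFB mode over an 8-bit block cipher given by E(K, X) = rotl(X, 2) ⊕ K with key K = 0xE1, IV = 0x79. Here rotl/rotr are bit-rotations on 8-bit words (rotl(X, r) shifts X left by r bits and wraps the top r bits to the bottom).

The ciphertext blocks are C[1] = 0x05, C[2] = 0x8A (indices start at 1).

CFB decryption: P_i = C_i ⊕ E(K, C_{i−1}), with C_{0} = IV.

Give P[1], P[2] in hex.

P[1] = 0x01, P[2] = 0x7F

P[1]: E(K, 0x79) = 0x04; 0x05 ⊕ 0x04 = 0x01.
P[2]: E(K, 0x05) = 0xF5; 0x8A ⊕ 0xF5 = 0x7F.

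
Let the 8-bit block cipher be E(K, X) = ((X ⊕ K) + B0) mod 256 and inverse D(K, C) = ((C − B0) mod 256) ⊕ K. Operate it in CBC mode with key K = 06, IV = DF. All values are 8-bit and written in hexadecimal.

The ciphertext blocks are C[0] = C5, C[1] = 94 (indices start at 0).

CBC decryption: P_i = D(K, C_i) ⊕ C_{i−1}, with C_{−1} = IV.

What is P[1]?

P[1]: D(K, 94) = E2; E2 ⊕ C5 = 27.

P[1] = 27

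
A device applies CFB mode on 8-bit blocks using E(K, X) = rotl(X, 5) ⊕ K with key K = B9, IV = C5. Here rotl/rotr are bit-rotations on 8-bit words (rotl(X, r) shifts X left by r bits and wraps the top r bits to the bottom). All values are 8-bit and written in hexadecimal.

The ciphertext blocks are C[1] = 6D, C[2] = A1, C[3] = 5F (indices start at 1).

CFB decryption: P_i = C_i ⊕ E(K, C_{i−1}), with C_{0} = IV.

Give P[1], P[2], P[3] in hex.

P[1] = 6C, P[2] = B5, P[3] = D2

P[1]: E(K, C5) = 01; 6D ⊕ 01 = 6C.
P[2]: E(K, 6D) = 14; A1 ⊕ 14 = B5.
P[3]: E(K, A1) = 8D; 5F ⊕ 8D = D2.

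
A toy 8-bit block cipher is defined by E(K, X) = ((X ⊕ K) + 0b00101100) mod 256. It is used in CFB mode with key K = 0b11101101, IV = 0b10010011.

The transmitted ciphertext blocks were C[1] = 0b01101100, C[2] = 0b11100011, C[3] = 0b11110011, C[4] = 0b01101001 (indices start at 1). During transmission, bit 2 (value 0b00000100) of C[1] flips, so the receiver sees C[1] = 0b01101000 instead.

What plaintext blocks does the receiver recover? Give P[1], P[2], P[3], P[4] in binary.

CFB decryption: P_i = C_i ⊕ E(K, C_{i−1}), with C_{0} = IV.
Only C[1] changed, to 0b01101000. In CFB, a change in C_i flips the same bit in P_i and garbles P_{i+1}. Decrypting the received ciphertext:
P[1]: E(K, 0b10010011) = 0b10101010; 0b01101000 ⊕ 0b10101010 = 0b11000010.
P[2]: E(K, 0b01101000) = 0b10110001; 0b11100011 ⊕ 0b10110001 = 0b01010010.
P[3]: E(K, 0b11100011) = 0b00111010; 0b11110011 ⊕ 0b00111010 = 0b11001001.
P[4]: E(K, 0b11110011) = 0b01001010; 0b01101001 ⊕ 0b01001010 = 0b00100011.
Blocks that differ from the original plaintext: P[1], P[2].

P[1] = 0b11000010, P[2] = 0b01010010, P[3] = 0b11001001, P[4] = 0b00100011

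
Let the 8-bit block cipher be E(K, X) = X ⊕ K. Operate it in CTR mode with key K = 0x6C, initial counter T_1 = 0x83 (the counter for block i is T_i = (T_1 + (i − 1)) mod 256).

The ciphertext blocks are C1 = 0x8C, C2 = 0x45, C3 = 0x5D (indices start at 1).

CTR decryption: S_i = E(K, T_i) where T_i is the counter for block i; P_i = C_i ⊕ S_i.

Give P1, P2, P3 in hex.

P1 = 0x63, P2 = 0xAD, P3 = 0xB4

P1: T = 0x83, S = E(K, T) = 0xEF; 0x8C ⊕ 0xEF = 0x63.
P2: T = 0x84, S = E(K, T) = 0xE8; 0x45 ⊕ 0xE8 = 0xAD.
P3: T = 0x85, S = E(K, T) = 0xE9; 0x5D ⊕ 0xE9 = 0xB4.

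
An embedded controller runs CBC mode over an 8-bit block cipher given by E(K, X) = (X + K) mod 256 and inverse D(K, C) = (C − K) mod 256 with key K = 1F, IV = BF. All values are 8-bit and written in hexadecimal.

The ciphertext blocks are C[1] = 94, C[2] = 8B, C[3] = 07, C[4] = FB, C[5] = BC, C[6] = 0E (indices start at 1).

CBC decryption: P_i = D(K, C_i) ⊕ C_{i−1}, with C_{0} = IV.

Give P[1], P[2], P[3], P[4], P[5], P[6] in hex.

P[1]: D(K, 94) = 75; 75 ⊕ BF = CA.
P[2]: D(K, 8B) = 6C; 6C ⊕ 94 = F8.
P[3]: D(K, 07) = E8; E8 ⊕ 8B = 63.
P[4]: D(K, FB) = DC; DC ⊕ 07 = DB.
P[5]: D(K, BC) = 9D; 9D ⊕ FB = 66.
P[6]: D(K, 0E) = EF; EF ⊕ BC = 53.

P[1] = CA, P[2] = F8, P[3] = 63, P[4] = DB, P[5] = 66, P[6] = 53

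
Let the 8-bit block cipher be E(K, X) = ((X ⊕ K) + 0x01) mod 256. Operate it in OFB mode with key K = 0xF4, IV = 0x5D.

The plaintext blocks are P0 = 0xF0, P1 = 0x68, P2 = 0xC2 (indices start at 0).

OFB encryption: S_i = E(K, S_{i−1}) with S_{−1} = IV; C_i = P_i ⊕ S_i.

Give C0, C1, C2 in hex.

C0 = 0x5A, C1 = 0x37, C2 = 0x6E

C0: S = E(K, 0x5D) = 0xAA; 0xF0 ⊕ 0xAA = 0x5A.
C1: S = E(K, 0xAA) = 0x5F; 0x68 ⊕ 0x5F = 0x37.
C2: S = E(K, 0x5F) = 0xAC; 0xC2 ⊕ 0xAC = 0x6E.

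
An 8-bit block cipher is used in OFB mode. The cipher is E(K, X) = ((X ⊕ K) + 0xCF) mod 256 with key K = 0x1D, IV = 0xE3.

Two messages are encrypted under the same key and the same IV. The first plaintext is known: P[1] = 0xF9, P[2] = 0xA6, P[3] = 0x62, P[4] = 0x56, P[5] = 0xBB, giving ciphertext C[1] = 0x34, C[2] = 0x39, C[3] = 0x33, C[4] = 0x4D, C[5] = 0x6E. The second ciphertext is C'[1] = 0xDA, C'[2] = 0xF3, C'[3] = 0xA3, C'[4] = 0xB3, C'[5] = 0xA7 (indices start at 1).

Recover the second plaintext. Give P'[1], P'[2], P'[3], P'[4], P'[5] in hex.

In OFB with a reused IV, both messages share the same keystream S_i, so C_i ⊕ C'_i = P_i ⊕ P'_i and thus P'_i = P_i ⊕ C_i ⊕ C'_i.
P'[1]: 0xF9 ⊕ 0x34 ⊕ 0xDA = 0x17.
P'[2]: 0xA6 ⊕ 0x39 ⊕ 0xF3 = 0x6C.
P'[3]: 0x62 ⊕ 0x33 ⊕ 0xA3 = 0xF2.
P'[4]: 0x56 ⊕ 0x4D ⊕ 0xB3 = 0xA8.
P'[5]: 0xBB ⊕ 0x6E ⊕ 0xA7 = 0x72.

P'[1] = 0x17, P'[2] = 0x6C, P'[3] = 0xF2, P'[4] = 0xA8, P'[5] = 0x72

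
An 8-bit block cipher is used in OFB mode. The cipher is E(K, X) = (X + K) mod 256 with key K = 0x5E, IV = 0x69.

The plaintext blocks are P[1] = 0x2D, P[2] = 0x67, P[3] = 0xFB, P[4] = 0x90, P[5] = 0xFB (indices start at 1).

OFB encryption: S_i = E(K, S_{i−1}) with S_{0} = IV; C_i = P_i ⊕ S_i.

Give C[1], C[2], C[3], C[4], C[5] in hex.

C[1] = 0xEA, C[2] = 0x42, C[3] = 0x78, C[4] = 0x71, C[5] = 0xC4

C[1]: S = E(K, 0x69) = 0xC7; 0x2D ⊕ 0xC7 = 0xEA.
C[2]: S = E(K, 0xC7) = 0x25; 0x67 ⊕ 0x25 = 0x42.
C[3]: S = E(K, 0x25) = 0x83; 0xFB ⊕ 0x83 = 0x78.
C[4]: S = E(K, 0x83) = 0xE1; 0x90 ⊕ 0xE1 = 0x71.
C[5]: S = E(K, 0xE1) = 0x3F; 0xFB ⊕ 0x3F = 0xC4.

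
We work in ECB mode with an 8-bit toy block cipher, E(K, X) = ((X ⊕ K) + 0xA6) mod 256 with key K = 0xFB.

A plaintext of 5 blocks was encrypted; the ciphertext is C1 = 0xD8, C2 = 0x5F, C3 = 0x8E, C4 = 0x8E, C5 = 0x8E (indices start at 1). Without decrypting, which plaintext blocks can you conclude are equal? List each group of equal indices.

ECB encrypts each block independently with the same key, so equal ciphertext blocks imply equal plaintext blocks.
C3 = C4 = C5 = 0x8E, so P3 = P4 = P5.

P3 = P4 = P5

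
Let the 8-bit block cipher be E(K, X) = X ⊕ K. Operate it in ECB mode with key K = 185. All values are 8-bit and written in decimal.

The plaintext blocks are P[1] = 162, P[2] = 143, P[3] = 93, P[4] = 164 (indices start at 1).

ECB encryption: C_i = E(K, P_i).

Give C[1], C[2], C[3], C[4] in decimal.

C[1]: E(K, 162) = 27.
C[2]: E(K, 143) = 54.
C[3]: E(K, 93) = 228.
C[4]: E(K, 164) = 29.

C[1] = 27, C[2] = 54, C[3] = 228, C[4] = 29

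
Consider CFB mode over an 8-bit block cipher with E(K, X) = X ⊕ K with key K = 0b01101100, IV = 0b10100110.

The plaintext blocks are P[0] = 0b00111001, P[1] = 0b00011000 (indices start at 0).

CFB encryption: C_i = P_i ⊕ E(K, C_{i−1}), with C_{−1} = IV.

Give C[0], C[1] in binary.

C[0] = 0b11110011, C[1] = 0b10000111

C[0]: E(K, 0b10100110) = 0b11001010; 0b00111001 ⊕ 0b11001010 = 0b11110011.
C[1]: E(K, 0b11110011) = 0b10011111; 0b00011000 ⊕ 0b10011111 = 0b10000111.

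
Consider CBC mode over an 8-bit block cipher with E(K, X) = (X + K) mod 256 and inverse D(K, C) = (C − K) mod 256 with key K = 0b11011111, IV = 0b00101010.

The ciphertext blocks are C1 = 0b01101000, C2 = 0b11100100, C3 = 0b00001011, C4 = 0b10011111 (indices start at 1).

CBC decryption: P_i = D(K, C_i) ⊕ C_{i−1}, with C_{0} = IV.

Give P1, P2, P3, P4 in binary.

P1: D(K, 0b01101000) = 0b10001001; 0b10001001 ⊕ 0b00101010 = 0b10100011.
P2: D(K, 0b11100100) = 0b00000101; 0b00000101 ⊕ 0b01101000 = 0b01101101.
P3: D(K, 0b00001011) = 0b00101100; 0b00101100 ⊕ 0b11100100 = 0b11001000.
P4: D(K, 0b10011111) = 0b11000000; 0b11000000 ⊕ 0b00001011 = 0b11001011.

P1 = 0b10100011, P2 = 0b01101101, P3 = 0b11001000, P4 = 0b11001011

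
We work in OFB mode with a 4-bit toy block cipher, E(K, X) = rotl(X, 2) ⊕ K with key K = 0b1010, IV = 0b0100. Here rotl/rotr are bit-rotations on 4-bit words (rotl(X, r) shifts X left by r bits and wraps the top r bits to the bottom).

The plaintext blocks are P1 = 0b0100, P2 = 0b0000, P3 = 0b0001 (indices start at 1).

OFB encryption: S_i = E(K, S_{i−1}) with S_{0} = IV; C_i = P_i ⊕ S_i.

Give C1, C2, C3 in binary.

C1 = 0b1111, C2 = 0b0100, C3 = 0b1010

C1: S = E(K, 0b0100) = 0b1011; 0b0100 ⊕ 0b1011 = 0b1111.
C2: S = E(K, 0b1011) = 0b0100; 0b0000 ⊕ 0b0100 = 0b0100.
C3: S = E(K, 0b0100) = 0b1011; 0b0001 ⊕ 0b1011 = 0b1010.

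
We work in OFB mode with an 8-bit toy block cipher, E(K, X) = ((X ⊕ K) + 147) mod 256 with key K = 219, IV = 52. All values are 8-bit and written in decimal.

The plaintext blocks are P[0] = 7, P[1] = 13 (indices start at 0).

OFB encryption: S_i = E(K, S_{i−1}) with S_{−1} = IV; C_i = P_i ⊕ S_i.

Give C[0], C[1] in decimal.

C[0] = 133, C[1] = 225

C[0]: S = E(K, 52) = 130; 7 ⊕ 130 = 133.
C[1]: S = E(K, 130) = 236; 13 ⊕ 236 = 225.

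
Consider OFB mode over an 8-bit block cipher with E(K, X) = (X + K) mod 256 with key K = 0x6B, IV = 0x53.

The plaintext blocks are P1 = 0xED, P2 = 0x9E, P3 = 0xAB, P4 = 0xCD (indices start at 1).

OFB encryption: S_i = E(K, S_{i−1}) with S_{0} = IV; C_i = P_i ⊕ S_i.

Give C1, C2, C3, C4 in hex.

C1: S = E(K, 0x53) = 0xBE; 0xED ⊕ 0xBE = 0x53.
C2: S = E(K, 0xBE) = 0x29; 0x9E ⊕ 0x29 = 0xB7.
C3: S = E(K, 0x29) = 0x94; 0xAB ⊕ 0x94 = 0x3F.
C4: S = E(K, 0x94) = 0xFF; 0xCD ⊕ 0xFF = 0x32.

C1 = 0x53, C2 = 0xB7, C3 = 0x3F, C4 = 0x32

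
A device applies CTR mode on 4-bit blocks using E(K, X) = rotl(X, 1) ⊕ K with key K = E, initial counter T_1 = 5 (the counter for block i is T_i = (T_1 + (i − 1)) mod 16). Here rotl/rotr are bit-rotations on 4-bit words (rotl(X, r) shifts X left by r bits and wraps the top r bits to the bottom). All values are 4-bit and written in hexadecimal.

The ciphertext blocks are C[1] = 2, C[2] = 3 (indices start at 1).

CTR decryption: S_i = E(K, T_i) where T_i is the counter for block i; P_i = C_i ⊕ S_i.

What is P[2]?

P[2]: T = 6, S = E(K, T) = 2; 3 ⊕ 2 = 1.

P[2] = 1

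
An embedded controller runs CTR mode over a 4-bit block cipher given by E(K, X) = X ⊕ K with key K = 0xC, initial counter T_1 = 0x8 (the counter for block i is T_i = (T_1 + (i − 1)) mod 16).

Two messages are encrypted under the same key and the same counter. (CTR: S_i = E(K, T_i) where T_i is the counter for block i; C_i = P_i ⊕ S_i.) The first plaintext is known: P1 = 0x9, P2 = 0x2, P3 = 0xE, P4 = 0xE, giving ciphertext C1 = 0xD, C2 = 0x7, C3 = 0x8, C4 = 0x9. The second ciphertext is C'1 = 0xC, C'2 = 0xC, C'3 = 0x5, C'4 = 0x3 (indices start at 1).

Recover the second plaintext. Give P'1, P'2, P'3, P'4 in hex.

P'1 = 0x8, P'2 = 0x9, P'3 = 0x3, P'4 = 0x4

In CTR with a reused counter, both messages share the same keystream S_i, so C_i ⊕ C'_i = P_i ⊕ P'_i and thus P'_i = P_i ⊕ C_i ⊕ C'_i.
P'1: 0x9 ⊕ 0xD ⊕ 0xC = 0x8.
P'2: 0x2 ⊕ 0x7 ⊕ 0xC = 0x9.
P'3: 0xE ⊕ 0x8 ⊕ 0x5 = 0x3.
P'4: 0xE ⊕ 0x9 ⊕ 0x3 = 0x4.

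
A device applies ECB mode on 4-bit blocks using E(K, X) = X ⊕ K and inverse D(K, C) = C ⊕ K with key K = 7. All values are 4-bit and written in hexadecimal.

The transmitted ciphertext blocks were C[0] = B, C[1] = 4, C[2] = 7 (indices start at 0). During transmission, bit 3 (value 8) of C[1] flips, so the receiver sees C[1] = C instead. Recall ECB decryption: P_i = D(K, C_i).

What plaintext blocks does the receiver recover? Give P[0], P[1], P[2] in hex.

Only C[1] changed, to C. In ECB, a change in C_i affects only P_i. Decrypting the received ciphertext:
P[0]: D(K, B) = C.
P[1]: D(K, C) = B.
P[2]: D(K, 7) = 0.
Blocks that differ from the original plaintext: P[1].

P[0] = C, P[1] = B, P[2] = 0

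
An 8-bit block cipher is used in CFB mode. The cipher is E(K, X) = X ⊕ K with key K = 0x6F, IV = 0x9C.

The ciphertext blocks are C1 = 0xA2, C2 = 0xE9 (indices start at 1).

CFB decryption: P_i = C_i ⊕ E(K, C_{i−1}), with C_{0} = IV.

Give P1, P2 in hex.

P1: E(K, 0x9C) = 0xF3; 0xA2 ⊕ 0xF3 = 0x51.
P2: E(K, 0xA2) = 0xCD; 0xE9 ⊕ 0xCD = 0x24.

P1 = 0x51, P2 = 0x24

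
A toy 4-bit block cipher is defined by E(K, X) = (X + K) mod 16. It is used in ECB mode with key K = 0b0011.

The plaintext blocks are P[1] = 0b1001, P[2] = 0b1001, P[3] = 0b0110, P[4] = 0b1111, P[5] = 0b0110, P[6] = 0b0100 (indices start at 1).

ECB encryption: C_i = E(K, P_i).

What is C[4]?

C[4]: E(K, 0b1111) = 0b0010.

C[4] = 0b0010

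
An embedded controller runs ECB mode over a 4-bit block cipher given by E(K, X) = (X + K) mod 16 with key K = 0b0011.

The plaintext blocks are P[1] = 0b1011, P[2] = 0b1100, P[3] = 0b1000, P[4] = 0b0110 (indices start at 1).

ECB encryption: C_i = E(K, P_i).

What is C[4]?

C[4] = 0b1001

C[4]: E(K, 0b0110) = 0b1001.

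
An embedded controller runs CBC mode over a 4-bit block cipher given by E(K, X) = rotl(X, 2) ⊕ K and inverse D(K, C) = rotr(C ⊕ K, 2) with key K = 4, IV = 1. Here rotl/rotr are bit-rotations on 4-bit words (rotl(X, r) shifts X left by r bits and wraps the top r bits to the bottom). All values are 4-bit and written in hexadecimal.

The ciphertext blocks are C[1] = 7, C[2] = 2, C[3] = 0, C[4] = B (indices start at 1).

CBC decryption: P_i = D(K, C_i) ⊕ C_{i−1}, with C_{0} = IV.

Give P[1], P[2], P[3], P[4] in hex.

P[1]: D(K, 7) = C; C ⊕ 1 = D.
P[2]: D(K, 2) = 9; 9 ⊕ 7 = E.
P[3]: D(K, 0) = 1; 1 ⊕ 2 = 3.
P[4]: D(K, B) = F; F ⊕ 0 = F.

P[1] = D, P[2] = E, P[3] = 3, P[4] = F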